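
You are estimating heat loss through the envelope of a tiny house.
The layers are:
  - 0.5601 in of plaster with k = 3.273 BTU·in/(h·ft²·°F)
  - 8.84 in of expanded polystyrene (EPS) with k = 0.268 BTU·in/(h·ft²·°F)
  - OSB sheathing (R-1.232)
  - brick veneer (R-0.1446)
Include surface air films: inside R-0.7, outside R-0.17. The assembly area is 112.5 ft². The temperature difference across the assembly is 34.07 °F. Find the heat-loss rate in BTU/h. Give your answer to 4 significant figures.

108.3 BTU/h

0.5601/3.273 = 0.17113
8.84/0.268 = 32.985
R_total = 0.7 + 0.17113 + 32.985 + 1.232 + 0.1446 + 0.17 = 35.403 ft²·°F·h/BTU
Q = A·ΔT/R = 112.5 × 34.07 / 35.403 = 108.26 BTU/h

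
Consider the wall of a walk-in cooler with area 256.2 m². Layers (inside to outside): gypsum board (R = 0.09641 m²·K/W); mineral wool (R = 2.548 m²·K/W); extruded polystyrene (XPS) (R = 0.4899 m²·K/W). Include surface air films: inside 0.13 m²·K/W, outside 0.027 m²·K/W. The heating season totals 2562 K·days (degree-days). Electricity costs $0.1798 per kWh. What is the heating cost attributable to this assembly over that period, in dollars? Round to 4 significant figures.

R_total = 0.13 + 0.09641 + 2.548 + 0.4899 + 0.027 = 3.2913 m²·K/W
E = A × HDD × 24 / R / 1000 = 256.2 × 2562 × 24 / 3.2913 / 1000 = 4786.3 kWh
Cost = 4786.3 × 0.1798 = $860.58

860.6 dollars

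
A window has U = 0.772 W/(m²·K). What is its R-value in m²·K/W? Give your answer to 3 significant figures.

1.30 m²·K/W

R = 1/U = 1/0.772 = 1.295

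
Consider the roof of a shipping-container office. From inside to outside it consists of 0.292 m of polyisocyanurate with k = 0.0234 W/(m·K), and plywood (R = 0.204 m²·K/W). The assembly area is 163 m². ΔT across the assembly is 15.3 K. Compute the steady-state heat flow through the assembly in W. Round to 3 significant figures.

197 W

0.292/0.0234 = 12.48
R_total = 12.48 + 0.204 = 12.68 m²·K/W
Q = A·ΔT/R = 163 × 15.3 / 12.68 = 196.6 W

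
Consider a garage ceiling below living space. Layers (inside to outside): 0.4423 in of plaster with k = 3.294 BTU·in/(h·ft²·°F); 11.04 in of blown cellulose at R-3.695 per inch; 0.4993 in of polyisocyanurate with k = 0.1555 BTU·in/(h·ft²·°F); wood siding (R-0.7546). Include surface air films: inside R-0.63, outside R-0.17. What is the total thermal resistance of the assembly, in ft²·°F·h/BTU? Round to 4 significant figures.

0.4423/3.294 = 0.13427
11.04 × 3.695 = 40.793
0.4993/0.1555 = 3.2109
R_total = 0.63 + 0.13427 + 40.793 + 3.2109 + 0.7546 + 0.17 = 45.693 ft²·°F·h/BTU

45.69 ft²·°F·h/BTU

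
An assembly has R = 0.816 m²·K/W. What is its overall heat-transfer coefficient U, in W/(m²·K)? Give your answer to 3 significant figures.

1.23 W/(m²·K)

U = 1/R = 1/0.816 = 1.225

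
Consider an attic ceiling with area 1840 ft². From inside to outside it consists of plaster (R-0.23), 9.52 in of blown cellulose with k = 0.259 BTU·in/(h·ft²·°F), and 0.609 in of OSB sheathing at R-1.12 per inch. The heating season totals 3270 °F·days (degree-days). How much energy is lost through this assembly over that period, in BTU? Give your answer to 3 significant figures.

3830000 BTU

9.52/0.259 = 36.76
0.609 × 1.12 = 0.6821
R_total = 0.23 + 36.76 + 0.6821 = 37.67 ft²·°F·h/BTU
E = A × HDD × 24 / R = 1840 × 3270 × 24 / 37.67 = 3833000 BTU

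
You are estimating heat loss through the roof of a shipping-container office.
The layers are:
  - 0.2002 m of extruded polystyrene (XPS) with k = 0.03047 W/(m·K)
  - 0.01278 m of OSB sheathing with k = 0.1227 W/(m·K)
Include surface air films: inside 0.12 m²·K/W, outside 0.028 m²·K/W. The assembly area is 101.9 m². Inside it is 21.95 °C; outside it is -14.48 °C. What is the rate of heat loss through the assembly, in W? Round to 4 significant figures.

544.1 W

0.2002/0.03047 = 6.5704
0.01278/0.1227 = 0.10416
R_total = 0.12 + 6.5704 + 0.10416 + 0.028 = 6.8226 m²·K/W
Q = A·ΔT/R = 101.9 × (21.95 − (-14.48)) / 6.8226 = 544.11 W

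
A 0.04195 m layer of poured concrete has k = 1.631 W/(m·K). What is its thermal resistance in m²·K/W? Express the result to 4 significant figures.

0.02572 m²·K/W

R = L/k = 0.04195/1.631 = 0.02572 m²·K/W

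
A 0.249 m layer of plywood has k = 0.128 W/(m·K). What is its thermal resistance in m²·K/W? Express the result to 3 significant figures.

1.95 m²·K/W

R = L/k = 0.249/0.128 = 1.945 m²·K/W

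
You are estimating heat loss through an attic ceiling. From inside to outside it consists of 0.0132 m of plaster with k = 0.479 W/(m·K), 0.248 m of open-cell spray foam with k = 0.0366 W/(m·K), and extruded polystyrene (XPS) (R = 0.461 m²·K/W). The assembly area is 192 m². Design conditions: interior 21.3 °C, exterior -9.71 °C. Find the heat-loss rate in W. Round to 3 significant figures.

820 W

0.0132/0.479 = 0.02756
0.248/0.0366 = 6.776
R_total = 0.02756 + 6.776 + 0.461 = 7.265 m²·K/W
Q = A·ΔT/R = 192 × (21.3 − (-9.71)) / 7.265 = 819.6 W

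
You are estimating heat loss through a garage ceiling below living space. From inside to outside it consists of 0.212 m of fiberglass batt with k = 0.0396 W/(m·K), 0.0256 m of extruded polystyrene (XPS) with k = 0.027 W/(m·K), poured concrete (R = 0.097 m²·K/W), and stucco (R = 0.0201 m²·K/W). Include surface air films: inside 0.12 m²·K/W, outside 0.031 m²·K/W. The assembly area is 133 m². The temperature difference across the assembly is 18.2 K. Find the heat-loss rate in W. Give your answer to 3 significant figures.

0.212/0.0396 = 5.354
0.0256/0.027 = 0.9481
R_total = 0.12 + 5.354 + 0.9481 + 0.097 + 0.0201 + 0.031 = 6.57 m²·K/W
Q = A·ΔT/R = 133 × 18.2 / 6.57 = 368.4 W

368 W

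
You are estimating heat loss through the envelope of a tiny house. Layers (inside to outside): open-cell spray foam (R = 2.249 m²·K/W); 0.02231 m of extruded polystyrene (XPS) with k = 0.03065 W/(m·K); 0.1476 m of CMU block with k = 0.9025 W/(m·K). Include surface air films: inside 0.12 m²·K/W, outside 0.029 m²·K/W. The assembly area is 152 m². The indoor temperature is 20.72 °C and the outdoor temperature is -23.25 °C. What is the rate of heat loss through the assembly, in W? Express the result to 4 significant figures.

2032 W

0.02231/0.03065 = 0.7279
0.1476/0.9025 = 0.16355
R_total = 0.12 + 2.249 + 0.7279 + 0.16355 + 0.029 = 3.2894 m²·K/W
Q = A·ΔT/R = 152 × (20.72 − (-23.25)) / 3.2894 = 2031.8 W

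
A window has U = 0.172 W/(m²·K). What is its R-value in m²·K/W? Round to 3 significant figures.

R = 1/U = 1/0.172 = 5.814

5.81 m²·K/W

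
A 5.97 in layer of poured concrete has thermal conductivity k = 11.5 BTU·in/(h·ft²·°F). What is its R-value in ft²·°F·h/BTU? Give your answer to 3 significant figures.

R = L/k = 5.97/11.5 = 0.5191 ft²·°F·h/BTU

0.519 ft²·°F·h/BTU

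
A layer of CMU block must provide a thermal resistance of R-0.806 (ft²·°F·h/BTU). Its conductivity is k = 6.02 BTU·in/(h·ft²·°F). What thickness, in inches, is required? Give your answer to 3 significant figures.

L = R × k = 0.806 × 6.02 = 4.852 in

4.85 in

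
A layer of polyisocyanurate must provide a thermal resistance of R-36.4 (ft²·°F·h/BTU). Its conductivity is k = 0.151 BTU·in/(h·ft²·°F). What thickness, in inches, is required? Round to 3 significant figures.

5.50 in

L = R × k = 36.4 × 0.151 = 5.496 in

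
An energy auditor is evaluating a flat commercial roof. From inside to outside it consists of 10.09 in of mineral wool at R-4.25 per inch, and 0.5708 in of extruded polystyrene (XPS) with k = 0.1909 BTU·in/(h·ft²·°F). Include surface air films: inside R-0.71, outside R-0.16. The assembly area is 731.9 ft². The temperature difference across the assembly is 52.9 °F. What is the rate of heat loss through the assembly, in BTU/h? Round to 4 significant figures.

10.09 × 4.25 = 42.883
0.5708/0.1909 = 2.99
R_total = 0.71 + 42.883 + 2.99 + 0.16 = 46.743 ft²·°F·h/BTU
Q = A·ΔT/R = 731.9 × 52.9 / 46.743 = 828.31 BTU/h

828.3 BTU/h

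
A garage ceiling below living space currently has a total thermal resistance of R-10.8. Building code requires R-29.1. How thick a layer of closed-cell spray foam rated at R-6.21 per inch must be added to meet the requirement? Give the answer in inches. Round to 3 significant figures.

2.95 in

ΔR = 29.1 − 10.8 = 18.3 ft²·°F·h/BTU
L = ΔR / (R/in) = 18.3/6.21 = 2.947 in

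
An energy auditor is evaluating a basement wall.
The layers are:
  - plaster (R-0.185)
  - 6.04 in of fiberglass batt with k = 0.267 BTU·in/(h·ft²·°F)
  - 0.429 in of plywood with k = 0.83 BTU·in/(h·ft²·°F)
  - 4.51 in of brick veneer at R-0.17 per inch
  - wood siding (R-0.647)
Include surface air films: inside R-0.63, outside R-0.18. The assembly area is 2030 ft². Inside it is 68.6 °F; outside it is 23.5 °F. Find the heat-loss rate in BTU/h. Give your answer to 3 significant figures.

3580 BTU/h

6.04/0.267 = 22.62
0.429/0.83 = 0.5169
4.51 × 0.17 = 0.7667
R_total = 0.63 + 0.185 + 22.62 + 0.5169 + 0.7667 + 0.647 + 0.18 = 25.55 ft²·°F·h/BTU
Q = A·ΔT/R = 2030 × (68.6 − 23.5) / 25.55 = 3584 BTU/h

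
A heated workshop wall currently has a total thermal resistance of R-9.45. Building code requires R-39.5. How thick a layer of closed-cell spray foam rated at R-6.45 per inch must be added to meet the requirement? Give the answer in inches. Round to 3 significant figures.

ΔR = 39.5 − 9.45 = 30.05 ft²·°F·h/BTU
L = ΔR / (R/in) = 30.05/6.45 = 4.659 in

4.66 in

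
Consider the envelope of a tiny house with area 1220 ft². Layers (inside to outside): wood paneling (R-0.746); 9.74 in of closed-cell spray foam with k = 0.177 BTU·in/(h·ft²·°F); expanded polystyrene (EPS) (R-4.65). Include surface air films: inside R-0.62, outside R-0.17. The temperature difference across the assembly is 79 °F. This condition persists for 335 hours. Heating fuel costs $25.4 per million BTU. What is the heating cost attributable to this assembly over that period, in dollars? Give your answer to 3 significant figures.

13.4 dollars

9.74/0.177 = 55.03
R_total = 0.62 + 0.746 + 55.03 + 4.65 + 0.17 = 61.21 ft²·°F·h/BTU
Q = 1220 × 79 / 61.21 = 1574 BTU/h
E = 1574 × 335 = 527400 BTU
Cost = 527400/10⁶ × 25.4 = $13.4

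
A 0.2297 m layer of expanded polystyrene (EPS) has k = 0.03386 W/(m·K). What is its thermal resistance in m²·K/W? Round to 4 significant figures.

6.784 m²·K/W

R = L/k = 0.2297/0.03386 = 6.7838 m²·K/W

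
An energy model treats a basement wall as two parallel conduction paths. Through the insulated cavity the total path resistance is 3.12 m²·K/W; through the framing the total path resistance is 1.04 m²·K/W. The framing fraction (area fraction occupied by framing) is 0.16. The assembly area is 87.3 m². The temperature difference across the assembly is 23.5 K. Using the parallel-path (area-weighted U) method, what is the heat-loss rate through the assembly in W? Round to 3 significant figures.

U_eff = 0.84/3.12 + 0.16/1.04 = 0.2692 + 0.1538 = 0.4231
R_eff = 1/U_eff = 2.364 m²·K/W
Q = 87.3 × 23.5 / 2.364 = 868 W

868 W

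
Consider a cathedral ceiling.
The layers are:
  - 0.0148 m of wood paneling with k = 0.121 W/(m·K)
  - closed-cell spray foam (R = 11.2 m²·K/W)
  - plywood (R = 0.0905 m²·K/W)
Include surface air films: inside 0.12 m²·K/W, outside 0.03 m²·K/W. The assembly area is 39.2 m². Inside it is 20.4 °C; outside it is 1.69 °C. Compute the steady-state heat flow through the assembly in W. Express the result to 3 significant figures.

0.0148/0.121 = 0.1223
R_total = 0.12 + 0.1223 + 11.2 + 0.0905 + 0.03 = 11.56 m²·K/W
Q = A·ΔT/R = 39.2 × (20.4 − 1.69) / 11.56 = 63.43 W

63.4 W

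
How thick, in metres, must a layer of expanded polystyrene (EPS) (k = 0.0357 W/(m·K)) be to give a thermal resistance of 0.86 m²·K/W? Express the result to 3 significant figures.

L = R·k = 0.86 × 0.0357 = 0.0307 m

0.0307 m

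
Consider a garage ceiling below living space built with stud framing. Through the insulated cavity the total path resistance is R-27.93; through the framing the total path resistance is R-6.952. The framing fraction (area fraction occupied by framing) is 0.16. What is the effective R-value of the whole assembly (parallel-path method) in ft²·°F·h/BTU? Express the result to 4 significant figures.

18.84 ft²·°F·h/BTU

U_eff = 0.84/27.93 + 0.16/6.952 = 0.030075 + 0.023015 = 0.05309
R_eff = 1/U_eff = 18.836 ft²·°F·h/BTU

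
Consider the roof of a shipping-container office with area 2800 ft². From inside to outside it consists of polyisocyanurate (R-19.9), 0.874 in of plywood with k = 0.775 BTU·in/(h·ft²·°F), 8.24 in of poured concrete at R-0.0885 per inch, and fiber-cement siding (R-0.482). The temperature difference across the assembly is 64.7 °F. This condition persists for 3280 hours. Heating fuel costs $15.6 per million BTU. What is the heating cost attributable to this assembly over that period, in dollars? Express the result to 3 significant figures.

417 dollars

0.874/0.775 = 1.128
8.24 × 0.0885 = 0.7292
R_total = 19.9 + 1.128 + 0.7292 + 0.482 = 22.24 ft²·°F·h/BTU
Q = 2800 × 64.7 / 22.24 = 8146 BTU/h
E = 8146 × 3280 = 26720000 BTU
Cost = 26720000/10⁶ × 15.6 = $416.8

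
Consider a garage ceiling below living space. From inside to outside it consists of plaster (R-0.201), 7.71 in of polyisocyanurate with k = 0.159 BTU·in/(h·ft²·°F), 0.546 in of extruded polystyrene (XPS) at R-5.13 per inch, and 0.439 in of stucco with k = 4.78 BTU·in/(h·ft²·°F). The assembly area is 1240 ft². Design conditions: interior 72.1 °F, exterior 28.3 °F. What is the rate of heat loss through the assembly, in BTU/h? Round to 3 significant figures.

7.71/0.159 = 48.49
0.546 × 5.13 = 2.801
0.439/4.78 = 0.09184
R_total = 0.201 + 48.49 + 2.801 + 0.09184 = 51.58 ft²·°F·h/BTU
Q = A·ΔT/R = 1240 × (72.1 − 28.3) / 51.58 = 1053 BTU/h

1050 BTU/h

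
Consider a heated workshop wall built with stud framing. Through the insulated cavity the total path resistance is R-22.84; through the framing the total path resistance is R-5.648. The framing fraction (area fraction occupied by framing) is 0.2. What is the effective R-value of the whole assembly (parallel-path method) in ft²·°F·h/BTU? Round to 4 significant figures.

14.20 ft²·°F·h/BTU

U_eff = 0.8/22.84 + 0.2/5.648 = 0.035026 + 0.035411 = 0.070437
R_eff = 1/U_eff = 14.197 ft²·°F·h/BTU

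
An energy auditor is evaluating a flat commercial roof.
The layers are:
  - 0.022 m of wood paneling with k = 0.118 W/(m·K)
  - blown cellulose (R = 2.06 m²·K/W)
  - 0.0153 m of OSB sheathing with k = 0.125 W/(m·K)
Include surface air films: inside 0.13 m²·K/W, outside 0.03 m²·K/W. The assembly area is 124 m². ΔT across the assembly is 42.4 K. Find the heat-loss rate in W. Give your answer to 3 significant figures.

0.022/0.118 = 0.1864
0.0153/0.125 = 0.1224
R_total = 0.13 + 0.1864 + 2.06 + 0.1224 + 0.03 = 2.529 m²·K/W
Q = A·ΔT/R = 124 × 42.4 / 2.529 = 2079 W

2080 W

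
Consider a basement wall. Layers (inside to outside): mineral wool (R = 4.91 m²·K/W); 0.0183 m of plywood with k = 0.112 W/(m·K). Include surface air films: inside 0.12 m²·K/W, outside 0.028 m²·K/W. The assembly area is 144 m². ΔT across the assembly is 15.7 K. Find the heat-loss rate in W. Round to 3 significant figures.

0.0183/0.112 = 0.1634
R_total = 0.12 + 4.91 + 0.1634 + 0.028 = 5.221 m²·K/W
Q = A·ΔT/R = 144 × 15.7 / 5.221 = 433 W

433 W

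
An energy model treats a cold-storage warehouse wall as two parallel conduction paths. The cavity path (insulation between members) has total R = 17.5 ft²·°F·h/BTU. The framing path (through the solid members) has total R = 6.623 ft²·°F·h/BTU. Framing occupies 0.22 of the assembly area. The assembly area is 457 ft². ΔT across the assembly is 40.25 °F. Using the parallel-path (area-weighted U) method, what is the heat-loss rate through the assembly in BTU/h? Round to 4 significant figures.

U_eff = 0.78/17.5 + 0.22/6.623 = 0.044571 + 0.033218 = 0.077789
R_eff = 1/U_eff = 12.855 ft²·°F·h/BTU
Q = 457 × 40.25 / 12.855 = 1430.9 BTU/h

1431 BTU/h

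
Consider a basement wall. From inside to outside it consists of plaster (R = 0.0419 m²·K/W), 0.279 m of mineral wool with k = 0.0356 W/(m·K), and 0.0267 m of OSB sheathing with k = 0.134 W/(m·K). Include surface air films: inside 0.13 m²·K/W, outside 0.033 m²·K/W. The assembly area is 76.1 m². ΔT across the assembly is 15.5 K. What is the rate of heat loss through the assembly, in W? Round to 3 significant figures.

0.279/0.0356 = 7.837
0.0267/0.134 = 0.1993
R_total = 0.13 + 0.0419 + 7.837 + 0.1993 + 0.033 = 8.241 m²·K/W
Q = A·ΔT/R = 76.1 × 15.5 / 8.241 = 143.1 W

143 W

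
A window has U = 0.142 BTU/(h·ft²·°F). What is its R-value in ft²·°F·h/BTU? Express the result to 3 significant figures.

R = 1/U = 1/0.142 = 7.042

7.04 ft²·°F·h/BTU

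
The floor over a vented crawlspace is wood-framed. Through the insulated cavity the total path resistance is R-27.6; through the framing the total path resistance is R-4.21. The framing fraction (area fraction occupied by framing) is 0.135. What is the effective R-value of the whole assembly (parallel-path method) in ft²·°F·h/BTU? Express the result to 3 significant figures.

U_eff = 0.865/27.6 + 0.135/4.21 = 0.03134 + 0.03207 = 0.06341
R_eff = 1/U_eff = 15.77 ft²·°F·h/BTU

15.8 ft²·°F·h/BTU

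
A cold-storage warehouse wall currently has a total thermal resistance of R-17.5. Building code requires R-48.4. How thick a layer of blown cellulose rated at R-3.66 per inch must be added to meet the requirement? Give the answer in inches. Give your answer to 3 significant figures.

ΔR = 48.4 − 17.5 = 30.9 ft²·°F·h/BTU
L = ΔR / (R/in) = 30.9/3.66 = 8.443 in

8.44 in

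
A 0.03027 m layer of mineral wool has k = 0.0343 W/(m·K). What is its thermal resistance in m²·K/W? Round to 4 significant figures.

R = L/k = 0.03027/0.0343 = 0.88251 m²·K/W

0.8825 m²·K/W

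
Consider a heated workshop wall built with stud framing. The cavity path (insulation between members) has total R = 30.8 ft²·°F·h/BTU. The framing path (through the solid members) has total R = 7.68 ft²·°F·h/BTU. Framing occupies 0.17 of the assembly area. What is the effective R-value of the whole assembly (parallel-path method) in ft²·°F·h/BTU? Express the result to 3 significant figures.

20.4 ft²·°F·h/BTU

U_eff = 0.83/30.8 + 0.17/7.68 = 0.02695 + 0.02214 = 0.04908
R_eff = 1/U_eff = 20.37 ft²·°F·h/BTU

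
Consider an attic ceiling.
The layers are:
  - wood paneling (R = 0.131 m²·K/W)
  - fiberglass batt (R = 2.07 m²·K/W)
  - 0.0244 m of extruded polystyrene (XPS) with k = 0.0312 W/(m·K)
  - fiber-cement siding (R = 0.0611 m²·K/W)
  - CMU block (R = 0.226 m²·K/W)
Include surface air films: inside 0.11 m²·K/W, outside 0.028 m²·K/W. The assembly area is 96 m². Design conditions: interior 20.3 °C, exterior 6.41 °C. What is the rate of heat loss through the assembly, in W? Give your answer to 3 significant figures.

391 W

0.0244/0.0312 = 0.7821
R_total = 0.11 + 0.131 + 2.07 + 0.7821 + 0.0611 + 0.226 + 0.028 = 3.408 m²·K/W
Q = A·ΔT/R = 96 × (20.3 − 6.41) / 3.408 = 391.3 W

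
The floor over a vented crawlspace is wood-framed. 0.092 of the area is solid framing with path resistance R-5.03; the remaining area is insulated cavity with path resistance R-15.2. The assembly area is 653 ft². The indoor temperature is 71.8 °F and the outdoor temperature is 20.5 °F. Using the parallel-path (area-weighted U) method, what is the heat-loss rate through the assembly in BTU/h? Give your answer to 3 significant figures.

U_eff = 0.908/15.2 + 0.092/5.03 = 0.05974 + 0.01829 = 0.07803
R_eff = 1/U_eff = 12.82 ft²·°F·h/BTU
Q = 653 × (71.8 − 20.5) / 12.82 = 2614 BTU/h

2610 BTU/h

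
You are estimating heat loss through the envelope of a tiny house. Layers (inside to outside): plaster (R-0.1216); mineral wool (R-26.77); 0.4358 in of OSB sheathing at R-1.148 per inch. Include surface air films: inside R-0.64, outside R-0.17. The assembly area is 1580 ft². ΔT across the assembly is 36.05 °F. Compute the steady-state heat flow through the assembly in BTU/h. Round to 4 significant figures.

2020 BTU/h

0.4358 × 1.148 = 0.5003
R_total = 0.64 + 0.1216 + 26.77 + 0.5003 + 0.17 = 28.202 ft²·°F·h/BTU
Q = A·ΔT/R = 1580 × 36.05 / 28.202 = 2019.7 BTU/h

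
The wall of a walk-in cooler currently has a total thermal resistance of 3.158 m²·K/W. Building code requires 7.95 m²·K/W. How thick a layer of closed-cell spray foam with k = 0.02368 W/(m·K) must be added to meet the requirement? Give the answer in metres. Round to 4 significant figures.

ΔR = 7.95 − 3.158 = 4.792 m²·K/W
L = ΔR × k = 4.792 × 0.02368 = 0.11347 m

0.1135 m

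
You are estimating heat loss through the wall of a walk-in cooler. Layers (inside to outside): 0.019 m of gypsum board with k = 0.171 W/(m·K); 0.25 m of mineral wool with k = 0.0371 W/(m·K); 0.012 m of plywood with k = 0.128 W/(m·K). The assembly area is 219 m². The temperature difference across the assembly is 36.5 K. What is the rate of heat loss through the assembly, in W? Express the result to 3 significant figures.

0.019/0.171 = 0.1111
0.25/0.0371 = 6.739
0.012/0.128 = 0.09375
R_total = 0.1111 + 6.739 + 0.09375 = 6.943 m²·K/W
Q = A·ΔT/R = 219 × 36.5 / 6.943 = 1151 W

1150 W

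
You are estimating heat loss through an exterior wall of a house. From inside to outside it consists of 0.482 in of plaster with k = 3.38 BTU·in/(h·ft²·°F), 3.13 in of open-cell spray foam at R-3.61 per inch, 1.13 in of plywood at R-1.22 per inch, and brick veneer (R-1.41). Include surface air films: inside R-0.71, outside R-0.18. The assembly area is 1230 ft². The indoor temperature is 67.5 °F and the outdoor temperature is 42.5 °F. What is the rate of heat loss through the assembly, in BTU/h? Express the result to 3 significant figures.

2030 BTU/h

0.482/3.38 = 0.1426
3.13 × 3.61 = 11.3
1.13 × 1.22 = 1.379
R_total = 0.71 + 0.1426 + 11.3 + 1.379 + 1.41 + 0.18 = 15.12 ft²·°F·h/BTU
Q = A·ΔT/R = 1230 × (67.5 − 42.5) / 15.12 = 2034 BTU/h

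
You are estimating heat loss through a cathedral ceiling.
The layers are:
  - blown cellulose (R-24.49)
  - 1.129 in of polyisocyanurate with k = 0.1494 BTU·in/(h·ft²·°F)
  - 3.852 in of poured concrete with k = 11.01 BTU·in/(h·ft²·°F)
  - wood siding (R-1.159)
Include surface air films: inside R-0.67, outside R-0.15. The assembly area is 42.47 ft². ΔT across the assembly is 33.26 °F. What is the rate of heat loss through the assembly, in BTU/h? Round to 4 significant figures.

1.129/0.1494 = 7.5569
3.852/11.01 = 0.34986
R_total = 0.67 + 24.49 + 7.5569 + 0.34986 + 1.159 + 0.15 = 34.376 ft²·°F·h/BTU
Q = A·ΔT/R = 42.47 × 33.26 / 34.376 = 41.092 BTU/h

41.09 BTU/h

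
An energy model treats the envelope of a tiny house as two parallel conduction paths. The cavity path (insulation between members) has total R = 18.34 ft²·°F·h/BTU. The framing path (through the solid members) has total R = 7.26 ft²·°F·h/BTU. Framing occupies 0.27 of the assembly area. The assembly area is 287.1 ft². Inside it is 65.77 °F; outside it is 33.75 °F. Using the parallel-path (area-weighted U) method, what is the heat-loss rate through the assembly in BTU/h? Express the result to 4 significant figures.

U_eff = 0.73/18.34 + 0.27/7.26 = 0.039804 + 0.03719 = 0.076994
R_eff = 1/U_eff = 12.988 ft²·°F·h/BTU
Q = 287.1 × (65.77 − 33.75) / 12.988 = 707.8 BTU/h

707.8 BTU/h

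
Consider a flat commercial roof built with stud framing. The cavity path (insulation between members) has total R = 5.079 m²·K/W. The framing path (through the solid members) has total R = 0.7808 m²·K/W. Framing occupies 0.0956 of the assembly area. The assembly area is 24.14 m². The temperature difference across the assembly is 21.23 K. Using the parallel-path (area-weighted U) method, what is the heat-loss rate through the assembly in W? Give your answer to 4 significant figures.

154.0 W

U_eff = 0.9044/5.079 + 0.0956/0.7808 = 0.17807 + 0.12244 = 0.30051
R_eff = 1/U_eff = 3.3277 m²·K/W
Q = 24.14 × 21.23 / 3.3277 = 154.01 W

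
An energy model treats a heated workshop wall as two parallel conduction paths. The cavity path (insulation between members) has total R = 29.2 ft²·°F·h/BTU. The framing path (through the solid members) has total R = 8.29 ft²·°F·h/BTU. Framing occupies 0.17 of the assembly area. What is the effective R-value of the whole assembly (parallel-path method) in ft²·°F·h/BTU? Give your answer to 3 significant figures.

U_eff = 0.83/29.2 + 0.17/8.29 = 0.02842 + 0.02051 = 0.04893
R_eff = 1/U_eff = 20.44 ft²·°F·h/BTU

20.4 ft²·°F·h/BTU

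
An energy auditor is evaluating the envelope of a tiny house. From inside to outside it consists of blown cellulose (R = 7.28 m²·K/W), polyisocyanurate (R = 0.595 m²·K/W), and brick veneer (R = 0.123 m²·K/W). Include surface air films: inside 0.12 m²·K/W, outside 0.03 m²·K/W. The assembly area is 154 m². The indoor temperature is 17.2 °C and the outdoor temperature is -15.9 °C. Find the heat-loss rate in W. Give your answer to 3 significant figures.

R_total = 0.12 + 7.28 + 0.595 + 0.123 + 0.03 = 8.148 m²·K/W
Q = A·ΔT/R = 154 × (17.2 − (-15.9)) / 8.148 = 625.6 W

626 W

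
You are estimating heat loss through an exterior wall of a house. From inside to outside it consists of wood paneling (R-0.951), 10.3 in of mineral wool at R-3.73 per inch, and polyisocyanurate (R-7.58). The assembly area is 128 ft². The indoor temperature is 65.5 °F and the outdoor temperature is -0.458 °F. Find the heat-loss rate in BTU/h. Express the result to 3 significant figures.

180 BTU/h

10.3 × 3.73 = 38.42
R_total = 0.951 + 38.42 + 7.58 = 46.95 ft²·°F·h/BTU
Q = A·ΔT/R = 128 × (65.5 − (-0.458)) / 46.95 = 179.8 BTU/h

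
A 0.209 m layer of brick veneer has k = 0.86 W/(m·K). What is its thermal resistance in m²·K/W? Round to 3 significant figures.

0.243 m²·K/W

R = L/k = 0.209/0.86 = 0.243 m²·K/W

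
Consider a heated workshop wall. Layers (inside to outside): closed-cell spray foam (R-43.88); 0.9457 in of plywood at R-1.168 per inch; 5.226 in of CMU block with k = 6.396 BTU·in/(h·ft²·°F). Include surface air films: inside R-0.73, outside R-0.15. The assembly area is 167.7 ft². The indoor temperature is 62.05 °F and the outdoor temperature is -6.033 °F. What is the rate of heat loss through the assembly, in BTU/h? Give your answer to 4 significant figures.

244.6 BTU/h

0.9457 × 1.168 = 1.1046
5.226/6.396 = 0.81707
R_total = 0.73 + 43.88 + 1.1046 + 0.81707 + 0.15 = 46.682 ft²·°F·h/BTU
Q = A·ΔT/R = 167.7 × (62.05 − (-6.033)) / 46.682 = 244.58 BTU/h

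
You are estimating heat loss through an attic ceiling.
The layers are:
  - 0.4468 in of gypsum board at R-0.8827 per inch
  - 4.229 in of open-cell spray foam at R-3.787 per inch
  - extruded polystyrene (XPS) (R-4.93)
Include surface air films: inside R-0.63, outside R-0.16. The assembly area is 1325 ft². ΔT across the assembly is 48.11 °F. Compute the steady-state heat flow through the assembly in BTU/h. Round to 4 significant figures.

2881 BTU/h

0.4468 × 0.8827 = 0.39439
4.229 × 3.787 = 16.015
R_total = 0.63 + 0.39439 + 16.015 + 4.93 + 0.16 = 22.13 ft²·°F·h/BTU
Q = A·ΔT/R = 1325 × 48.11 / 22.13 = 2880.6 BTU/h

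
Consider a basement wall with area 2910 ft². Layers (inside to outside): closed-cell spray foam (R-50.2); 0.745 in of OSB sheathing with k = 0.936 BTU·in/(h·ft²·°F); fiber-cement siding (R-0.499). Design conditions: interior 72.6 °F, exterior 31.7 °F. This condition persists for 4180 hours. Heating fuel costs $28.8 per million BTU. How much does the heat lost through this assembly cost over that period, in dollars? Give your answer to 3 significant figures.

0.745/0.936 = 0.7959
R_total = 50.2 + 0.7959 + 0.499 = 51.49 ft²·°F·h/BTU
Q = 2910 × (72.6 − 31.7) / 51.49 = 2311 BTU/h
E = 2311 × 4180 = 9661000 BTU
Cost = 9661000/10⁶ × 28.8 = $278.2

278 dollars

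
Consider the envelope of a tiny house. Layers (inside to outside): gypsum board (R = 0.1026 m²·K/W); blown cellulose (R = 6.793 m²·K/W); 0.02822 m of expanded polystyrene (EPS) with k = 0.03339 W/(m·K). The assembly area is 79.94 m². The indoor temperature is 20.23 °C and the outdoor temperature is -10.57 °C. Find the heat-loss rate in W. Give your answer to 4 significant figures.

318.1 W

0.02822/0.03339 = 0.84516
R_total = 0.1026 + 6.793 + 0.84516 = 7.7408 m²·K/W
Q = A·ΔT/R = 79.94 × (20.23 − (-10.57)) / 7.7408 = 318.08 W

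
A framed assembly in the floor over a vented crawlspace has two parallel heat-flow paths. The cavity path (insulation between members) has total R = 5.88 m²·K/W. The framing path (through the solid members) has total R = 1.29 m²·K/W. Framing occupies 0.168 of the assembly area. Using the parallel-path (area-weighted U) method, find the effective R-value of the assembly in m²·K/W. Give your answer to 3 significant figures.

3.68 m²·K/W

U_eff = 0.832/5.88 + 0.168/1.29 = 0.1415 + 0.1302 = 0.2717
R_eff = 1/U_eff = 3.68 m²·K/W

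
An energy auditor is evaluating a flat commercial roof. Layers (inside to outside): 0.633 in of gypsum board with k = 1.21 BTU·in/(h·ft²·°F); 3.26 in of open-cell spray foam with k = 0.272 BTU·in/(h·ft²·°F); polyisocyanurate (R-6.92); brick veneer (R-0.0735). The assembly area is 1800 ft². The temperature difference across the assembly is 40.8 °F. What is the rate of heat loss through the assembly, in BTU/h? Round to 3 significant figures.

0.633/1.21 = 0.5231
3.26/0.272 = 11.99
R_total = 0.5231 + 11.99 + 6.92 + 0.0735 = 19.5 ft²·°F·h/BTU
Q = A·ΔT/R = 1800 × 40.8 / 19.5 = 3766 BTU/h

3770 BTU/h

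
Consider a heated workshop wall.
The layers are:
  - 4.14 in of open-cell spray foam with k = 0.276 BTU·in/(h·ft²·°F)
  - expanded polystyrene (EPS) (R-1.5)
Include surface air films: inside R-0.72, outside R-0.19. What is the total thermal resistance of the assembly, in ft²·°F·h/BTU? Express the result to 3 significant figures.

17.4 ft²·°F·h/BTU

4.14/0.276 = 15
R_total = 0.72 + 15 + 1.5 + 0.19 = 17.41 ft²·°F·h/BTU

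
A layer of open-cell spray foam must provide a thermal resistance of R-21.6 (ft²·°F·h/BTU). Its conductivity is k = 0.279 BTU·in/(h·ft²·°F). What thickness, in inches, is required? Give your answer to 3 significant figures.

L = R × k = 21.6 × 0.279 = 6.026 in

6.03 in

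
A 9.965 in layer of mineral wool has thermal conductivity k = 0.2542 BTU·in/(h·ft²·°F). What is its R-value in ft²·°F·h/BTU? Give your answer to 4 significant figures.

39.20 ft²·°F·h/BTU

R = L/k = 9.965/0.2542 = 39.201 ft²·°F·h/BTU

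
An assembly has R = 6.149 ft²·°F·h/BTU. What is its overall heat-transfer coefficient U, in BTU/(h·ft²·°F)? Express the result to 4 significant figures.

0.1626 BTU/(h·ft²·°F)

U = 1/R = 1/6.149 = 0.16263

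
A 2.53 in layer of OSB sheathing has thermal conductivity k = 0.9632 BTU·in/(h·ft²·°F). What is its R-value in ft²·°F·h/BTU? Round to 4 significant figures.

R = L/k = 2.53/0.9632 = 2.6267 ft²·°F·h/BTU

2.627 ft²·°F·h/BTU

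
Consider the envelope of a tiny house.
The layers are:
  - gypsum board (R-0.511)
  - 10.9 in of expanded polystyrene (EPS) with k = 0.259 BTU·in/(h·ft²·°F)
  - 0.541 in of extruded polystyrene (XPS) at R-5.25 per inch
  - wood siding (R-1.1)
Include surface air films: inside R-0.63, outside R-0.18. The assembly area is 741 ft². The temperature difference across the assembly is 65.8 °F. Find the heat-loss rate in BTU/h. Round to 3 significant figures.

1030 BTU/h

10.9/0.259 = 42.08
0.541 × 5.25 = 2.84
R_total = 0.63 + 0.511 + 42.08 + 2.84 + 1.1 + 0.18 = 47.35 ft²·°F·h/BTU
Q = A·ΔT/R = 741 × 65.8 / 47.35 = 1030 BTU/h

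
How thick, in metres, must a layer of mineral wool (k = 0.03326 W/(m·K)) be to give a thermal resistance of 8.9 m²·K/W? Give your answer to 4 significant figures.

0.2960 m

L = R·k = 8.9 × 0.03326 = 0.29601 m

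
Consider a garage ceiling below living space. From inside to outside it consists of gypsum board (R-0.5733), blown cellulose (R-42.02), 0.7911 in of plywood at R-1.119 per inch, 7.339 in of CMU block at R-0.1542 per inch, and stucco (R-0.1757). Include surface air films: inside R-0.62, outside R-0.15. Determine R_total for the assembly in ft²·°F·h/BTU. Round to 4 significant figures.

0.7911 × 1.119 = 0.88524
7.339 × 0.1542 = 1.1317
R_total = 0.62 + 0.5733 + 42.02 + 0.88524 + 1.1317 + 0.1757 + 0.15 = 45.556 ft²·°F·h/BTU

45.56 ft²·°F·h/BTU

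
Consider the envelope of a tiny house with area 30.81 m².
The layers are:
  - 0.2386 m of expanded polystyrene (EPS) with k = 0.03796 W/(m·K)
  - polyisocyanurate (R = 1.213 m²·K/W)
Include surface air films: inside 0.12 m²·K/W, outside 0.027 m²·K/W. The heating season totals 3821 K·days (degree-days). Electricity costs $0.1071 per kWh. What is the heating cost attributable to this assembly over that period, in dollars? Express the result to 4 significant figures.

0.2386/0.03796 = 6.2856
R_total = 0.12 + 6.2856 + 1.213 + 0.027 = 7.6456 m²·K/W
E = A × HDD × 24 / R / 1000 = 30.81 × 3821 × 24 / 7.6456 / 1000 = 369.55 kWh
Cost = 369.55 × 0.1071 = $39.579

39.58 dollars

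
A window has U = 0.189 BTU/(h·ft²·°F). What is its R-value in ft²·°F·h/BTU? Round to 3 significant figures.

5.29 ft²·°F·h/BTU

R = 1/U = 1/0.189 = 5.291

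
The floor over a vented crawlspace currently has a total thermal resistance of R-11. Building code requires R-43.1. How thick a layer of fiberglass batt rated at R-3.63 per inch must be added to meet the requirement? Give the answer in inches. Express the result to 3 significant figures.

8.84 in

ΔR = 43.1 − 11 = 32.1 ft²·°F·h/BTU
L = ΔR / (R/in) = 32.1/3.63 = 8.843 in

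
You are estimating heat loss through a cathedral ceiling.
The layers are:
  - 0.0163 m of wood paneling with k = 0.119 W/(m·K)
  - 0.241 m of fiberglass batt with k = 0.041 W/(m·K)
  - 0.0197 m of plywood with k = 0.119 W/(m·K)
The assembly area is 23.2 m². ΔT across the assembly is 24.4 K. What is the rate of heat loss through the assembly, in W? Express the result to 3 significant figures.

0.0163/0.119 = 0.137
0.241/0.041 = 5.878
0.0197/0.119 = 0.1655
R_total = 0.137 + 5.878 + 0.1655 = 6.181 m²·K/W
Q = A·ΔT/R = 23.2 × 24.4 / 6.181 = 91.59 W

91.6 W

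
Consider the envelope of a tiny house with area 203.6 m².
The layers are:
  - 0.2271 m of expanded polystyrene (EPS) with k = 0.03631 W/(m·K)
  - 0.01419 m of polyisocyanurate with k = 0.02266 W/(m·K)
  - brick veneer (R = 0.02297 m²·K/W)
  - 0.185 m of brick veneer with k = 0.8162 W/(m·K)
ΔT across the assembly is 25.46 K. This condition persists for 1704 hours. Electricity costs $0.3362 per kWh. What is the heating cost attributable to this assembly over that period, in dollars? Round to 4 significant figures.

0.2271/0.03631 = 6.2545
0.01419/0.02266 = 0.62621
0.185/0.8162 = 0.22666
R_total = 6.2545 + 0.62621 + 0.02297 + 0.22666 = 7.1303 m²·K/W
Q = 203.6 × 25.46 / 7.1303 = 726.99 W
E = 726.99 W × 1704 h / 1000 = 1238.8 kWh
Cost = 1238.8 × 0.3362 = $416.48

416.5 dollars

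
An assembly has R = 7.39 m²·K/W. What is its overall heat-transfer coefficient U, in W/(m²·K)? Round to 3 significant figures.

U = 1/R = 1/7.39 = 0.1353

0.135 W/(m²·K)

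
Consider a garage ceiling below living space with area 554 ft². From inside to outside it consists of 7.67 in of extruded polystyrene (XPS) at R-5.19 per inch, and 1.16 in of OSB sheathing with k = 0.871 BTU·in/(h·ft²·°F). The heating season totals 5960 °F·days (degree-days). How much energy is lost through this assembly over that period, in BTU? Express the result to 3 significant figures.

1930000 BTU

7.67 × 5.19 = 39.81
1.16/0.871 = 1.332
R_total = 39.81 + 1.332 = 41.14 ft²·°F·h/BTU
E = A × HDD × 24 / R = 554 × 5960 × 24 / 41.14 = 1926000 BTU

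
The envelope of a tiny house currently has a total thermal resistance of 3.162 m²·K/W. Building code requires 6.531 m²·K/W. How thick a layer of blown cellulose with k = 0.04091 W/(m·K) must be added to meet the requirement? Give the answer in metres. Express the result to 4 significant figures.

ΔR = 6.531 − 3.162 = 3.369 m²·K/W
L = ΔR × k = 3.369 × 0.04091 = 0.13783 m

0.1378 m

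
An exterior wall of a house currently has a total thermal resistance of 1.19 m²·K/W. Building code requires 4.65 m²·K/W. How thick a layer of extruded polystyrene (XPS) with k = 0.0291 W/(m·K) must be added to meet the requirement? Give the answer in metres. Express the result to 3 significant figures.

0.101 m

ΔR = 4.65 − 1.19 = 3.46 m²·K/W
L = ΔR × k = 3.46 × 0.0291 = 0.1007 m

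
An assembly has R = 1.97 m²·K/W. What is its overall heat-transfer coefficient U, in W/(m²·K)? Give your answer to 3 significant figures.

0.508 W/(m²·K)

U = 1/R = 1/1.97 = 0.5076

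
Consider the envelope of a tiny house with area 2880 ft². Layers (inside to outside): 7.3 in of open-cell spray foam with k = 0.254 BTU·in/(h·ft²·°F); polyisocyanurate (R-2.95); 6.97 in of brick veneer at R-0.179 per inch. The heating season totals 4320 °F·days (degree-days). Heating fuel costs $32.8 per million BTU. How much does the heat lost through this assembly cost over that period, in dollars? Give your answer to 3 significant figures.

297 dollars

7.3/0.254 = 28.74
6.97 × 0.179 = 1.248
R_total = 28.74 + 2.95 + 1.248 = 32.94 ft²·°F·h/BTU
E = A × HDD × 24 / R = 2880 × 4320 × 24 / 32.94 = 9066000 BTU
Cost = 9066000/10⁶ × 32.8 = $297.3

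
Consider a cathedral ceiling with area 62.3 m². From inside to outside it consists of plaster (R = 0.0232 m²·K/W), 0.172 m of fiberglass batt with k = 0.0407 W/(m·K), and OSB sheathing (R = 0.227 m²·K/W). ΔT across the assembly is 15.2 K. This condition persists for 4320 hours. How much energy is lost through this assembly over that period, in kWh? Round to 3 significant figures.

914 kWh

0.172/0.0407 = 4.226
R_total = 0.0232 + 4.226 + 0.227 = 4.476 m²·K/W
Q = 62.3 × 15.2 / 4.476 = 211.6 W
E = 211.6 W × 4320 h / 1000 = 913.9 kWh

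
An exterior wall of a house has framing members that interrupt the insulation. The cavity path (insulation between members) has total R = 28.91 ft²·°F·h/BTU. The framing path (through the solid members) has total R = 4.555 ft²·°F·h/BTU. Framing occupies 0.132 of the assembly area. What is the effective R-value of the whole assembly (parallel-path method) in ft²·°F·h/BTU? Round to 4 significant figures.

U_eff = 0.868/28.91 + 0.132/4.555 = 0.030024 + 0.028979 = 0.059003
R_eff = 1/U_eff = 16.948 ft²·°F·h/BTU

16.95 ft²·°F·h/BTU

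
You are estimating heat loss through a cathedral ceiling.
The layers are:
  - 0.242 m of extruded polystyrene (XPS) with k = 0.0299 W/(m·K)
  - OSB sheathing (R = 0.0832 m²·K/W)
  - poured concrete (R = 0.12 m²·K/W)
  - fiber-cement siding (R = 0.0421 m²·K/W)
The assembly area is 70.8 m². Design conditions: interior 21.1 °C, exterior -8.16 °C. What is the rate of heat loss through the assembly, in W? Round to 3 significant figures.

248 W

0.242/0.0299 = 8.094
R_total = 8.094 + 0.0832 + 0.12 + 0.0421 = 8.339 m²·K/W
Q = A·ΔT/R = 70.8 × (21.1 − (-8.16)) / 8.339 = 248.4 W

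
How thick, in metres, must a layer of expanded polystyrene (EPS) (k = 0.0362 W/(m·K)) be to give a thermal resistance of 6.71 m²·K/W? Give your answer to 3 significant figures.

0.243 m

L = R·k = 6.71 × 0.0362 = 0.2429 m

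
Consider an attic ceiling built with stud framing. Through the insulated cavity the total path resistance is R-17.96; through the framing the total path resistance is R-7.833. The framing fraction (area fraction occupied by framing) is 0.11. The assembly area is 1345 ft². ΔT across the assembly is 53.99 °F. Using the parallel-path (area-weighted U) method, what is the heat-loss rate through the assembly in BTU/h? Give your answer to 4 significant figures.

4618 BTU/h

U_eff = 0.89/17.96 + 0.11/7.833 = 0.049555 + 0.014043 = 0.063598
R_eff = 1/U_eff = 15.724 ft²·°F·h/BTU
Q = 1345 × 53.99 / 15.724 = 4618.2 BTU/h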